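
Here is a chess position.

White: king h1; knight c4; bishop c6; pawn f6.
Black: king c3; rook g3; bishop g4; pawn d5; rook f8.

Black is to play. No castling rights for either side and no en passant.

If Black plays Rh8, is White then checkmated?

yes

After Rh8: white king on h1; in check: yes, from the black rook on h8.
King squares — g1: attacked by Rg3; g2: attacked by Rg3; h2: attacked by Rh8.
White has no legal moves → checkmate.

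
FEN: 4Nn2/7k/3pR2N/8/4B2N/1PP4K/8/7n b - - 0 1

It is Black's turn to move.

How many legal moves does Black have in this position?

Black to move; king on h7.
In check: yes, from the white bishop on e4.
Legal moves: Kh8, Ng6.
Count: 2.

2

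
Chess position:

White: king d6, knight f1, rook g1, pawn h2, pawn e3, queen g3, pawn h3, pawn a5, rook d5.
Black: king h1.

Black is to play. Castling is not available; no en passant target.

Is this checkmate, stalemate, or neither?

checkmate

Black to move; black king on h1.
In check: yes, from the white rook on g1.
King squares — g1: attacked by Qg3; g2: attacked by Rg1; h2: attacked by Nf1.
Legal moves for Black: none.
In check with no legal moves → checkmate.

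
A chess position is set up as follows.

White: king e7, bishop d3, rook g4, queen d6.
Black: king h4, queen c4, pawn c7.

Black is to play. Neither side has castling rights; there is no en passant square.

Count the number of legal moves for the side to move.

4

Black to move; king on h4.
In check: yes, from the white rook on g4.
Legal moves: Kh5, Kxg4, Kh3, Qxg4.
Count: 4.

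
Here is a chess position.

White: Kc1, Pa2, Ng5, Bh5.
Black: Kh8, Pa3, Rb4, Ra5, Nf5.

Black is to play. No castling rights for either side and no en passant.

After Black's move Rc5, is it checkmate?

no

After Rc5: white king on c1; in check: yes, from the black rook on c5.
White has 2 legal replies: Kd2, Kd1.
In check but a legal move exists → not checkmate.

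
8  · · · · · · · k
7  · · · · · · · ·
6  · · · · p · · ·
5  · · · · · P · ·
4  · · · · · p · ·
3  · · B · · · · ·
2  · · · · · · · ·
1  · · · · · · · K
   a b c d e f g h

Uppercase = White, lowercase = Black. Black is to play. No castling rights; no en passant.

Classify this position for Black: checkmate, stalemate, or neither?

Black to move; black king on h8.
In check: yes, from the white bishop on c3.
King squares — g7: attacked by Bc3; h7: available; g8: available.
Legal moves for Black: Kg8, Kh7, e5.
Black is in check but has 3 legal moves → neither.

neither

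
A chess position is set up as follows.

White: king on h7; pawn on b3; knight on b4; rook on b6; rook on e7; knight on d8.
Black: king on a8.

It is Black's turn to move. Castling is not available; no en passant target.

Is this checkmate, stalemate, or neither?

stalemate

Black to move; black king on a8.
In check: no.
King squares — a7: attacked by Re7; b7: attacked by Rb6; b8: attacked by Rb6.
Legal moves for Black: none.
Not in check and no legal moves → stalemate.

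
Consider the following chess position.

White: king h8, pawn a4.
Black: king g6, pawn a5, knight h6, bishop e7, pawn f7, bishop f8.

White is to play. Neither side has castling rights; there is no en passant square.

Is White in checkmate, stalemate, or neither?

stalemate

White to move; white king on h8.
In check: no.
King squares — g7: attacked by Kg6; h7: attacked by Kg6; g8: attacked by Nh6.
Legal moves for White: none.
Not in check and no legal moves → stalemate.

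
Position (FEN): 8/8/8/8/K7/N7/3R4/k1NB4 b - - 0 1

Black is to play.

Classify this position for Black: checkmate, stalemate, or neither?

Black to move; black king on a1.
In check: no.
King squares — b1: attacked by Na3; a2: attacked by Nc1; b2: attacked by Rd2.
Legal moves for Black: none.
Not in check and no legal moves → stalemate.

stalemate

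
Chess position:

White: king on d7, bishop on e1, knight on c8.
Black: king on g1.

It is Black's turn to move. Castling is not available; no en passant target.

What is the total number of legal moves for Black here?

Black to move; king on g1.
In check: no.
Legal moves: Kh2, Kg2, Kh1, Kf1.
Count: 4.

4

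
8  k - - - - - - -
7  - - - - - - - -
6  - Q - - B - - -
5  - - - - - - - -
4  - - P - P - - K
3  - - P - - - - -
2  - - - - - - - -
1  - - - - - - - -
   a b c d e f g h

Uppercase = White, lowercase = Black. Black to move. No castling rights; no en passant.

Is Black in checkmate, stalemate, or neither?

Black to move; black king on a8.
In check: no.
King squares — a7: attacked by Qb6; b7: attacked by Qb6; b8: attacked by Qb6.
Legal moves for Black: none.
Not in check and no legal moves → stalemate.

stalemate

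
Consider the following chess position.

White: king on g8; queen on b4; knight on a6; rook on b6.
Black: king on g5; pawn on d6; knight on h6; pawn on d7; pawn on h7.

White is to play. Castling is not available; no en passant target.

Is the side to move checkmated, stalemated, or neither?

neither

White to move; white king on g8.
In check: yes, from the black knight on h6.
King squares — f7: attacked by Nh6; g7: available; h7: available; f8: available; h8: available.
Legal moves for White: Kh8, Kf8, Kxh7, Kg7.
White is in check but has 4 legal moves → neither.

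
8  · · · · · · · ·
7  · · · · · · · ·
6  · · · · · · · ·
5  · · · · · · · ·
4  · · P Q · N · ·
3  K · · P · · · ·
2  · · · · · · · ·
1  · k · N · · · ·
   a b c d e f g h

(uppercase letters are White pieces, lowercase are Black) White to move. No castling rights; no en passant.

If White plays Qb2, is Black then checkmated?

yes

After Qb2: black king on b1; in check: yes, from the white queen on b2.
King squares — a1: attacked by Qb2; c1: attacked by Qb2; a2: attacked by Qb2; b2: attacked by Nd1; c2: attacked by Qb2.
Black has no legal moves → checkmate.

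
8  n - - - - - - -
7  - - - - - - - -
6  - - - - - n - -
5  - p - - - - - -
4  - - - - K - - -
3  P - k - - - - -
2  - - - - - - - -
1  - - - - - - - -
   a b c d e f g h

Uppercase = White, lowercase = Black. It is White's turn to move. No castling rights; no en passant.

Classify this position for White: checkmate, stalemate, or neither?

White to move; white king on e4.
In check: yes, from the black knight on f6.
Legal moves for White: Kf5, Ke5, Kf4, Kf3, Ke3.
White is in check but has 5 legal moves → neither.

neither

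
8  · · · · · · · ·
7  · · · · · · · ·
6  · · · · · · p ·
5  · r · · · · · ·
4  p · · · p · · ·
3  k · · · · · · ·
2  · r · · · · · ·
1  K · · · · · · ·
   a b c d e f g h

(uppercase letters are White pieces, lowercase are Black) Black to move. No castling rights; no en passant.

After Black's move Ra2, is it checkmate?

After Ra2: white king on a1; in check: yes, from the black rook on a2.
King squares — b1: attacked by Rb5; a2: attacked by Ka3; b2: attacked by Ra2.
White has no legal moves → checkmate.

yes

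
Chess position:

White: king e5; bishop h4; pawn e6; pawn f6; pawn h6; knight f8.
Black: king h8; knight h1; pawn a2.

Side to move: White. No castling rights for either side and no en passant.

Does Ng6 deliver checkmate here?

After Ng6: black king on h8; in check: yes, from the white knight on g6.
Black has 2 legal replies: Kg8, Kh7.
In check but a legal move exists → not checkmate.

no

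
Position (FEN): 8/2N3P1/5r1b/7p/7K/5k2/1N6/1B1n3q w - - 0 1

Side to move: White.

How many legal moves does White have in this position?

0

White to move; king on h4.
In check: yes, from the black queen on h1.
Legal moves: none.
Count: 0.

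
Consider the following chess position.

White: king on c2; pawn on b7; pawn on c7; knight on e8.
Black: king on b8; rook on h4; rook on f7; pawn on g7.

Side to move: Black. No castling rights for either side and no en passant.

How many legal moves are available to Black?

3

Black to move; king on b8.
In check: yes, from the white pawn on c7.
Legal moves: Kxb7, Ka7, Rxc7+.
Count: 3.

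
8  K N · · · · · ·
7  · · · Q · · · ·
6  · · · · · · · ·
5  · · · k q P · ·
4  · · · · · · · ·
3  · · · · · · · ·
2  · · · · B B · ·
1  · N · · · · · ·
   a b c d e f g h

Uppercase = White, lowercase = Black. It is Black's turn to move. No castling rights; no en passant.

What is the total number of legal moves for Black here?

Black to move; king on d5.
In check: yes, from the white queen on d7.
Legal moves: Ke4, Qd6.
Count: 2.

2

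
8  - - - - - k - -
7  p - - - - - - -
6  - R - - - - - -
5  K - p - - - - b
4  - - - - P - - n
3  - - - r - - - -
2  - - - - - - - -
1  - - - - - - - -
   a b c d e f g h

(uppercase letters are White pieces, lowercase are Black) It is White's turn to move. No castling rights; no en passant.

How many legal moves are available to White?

18

White to move; king on a5.
In check: no.
Legal moves: Rb8+, Rb7, Rh6, Rg6, Rf6+, Re6, Rd6, Rc6, Ra6, Rb5, Rb4, Rb3, Rb2, Rb1, Ka6, Kb5, Ka4, e5.
Count: 18.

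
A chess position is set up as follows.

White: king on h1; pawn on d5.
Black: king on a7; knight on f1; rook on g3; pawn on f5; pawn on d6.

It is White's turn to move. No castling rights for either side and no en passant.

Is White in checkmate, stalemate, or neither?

White to move; white king on h1.
In check: no.
King squares — g1: attacked by Rg3; g2: attacked by Rg3; h2: attacked by Nf1.
Legal moves for White: none.
Not in check and no legal moves → stalemate.

stalemate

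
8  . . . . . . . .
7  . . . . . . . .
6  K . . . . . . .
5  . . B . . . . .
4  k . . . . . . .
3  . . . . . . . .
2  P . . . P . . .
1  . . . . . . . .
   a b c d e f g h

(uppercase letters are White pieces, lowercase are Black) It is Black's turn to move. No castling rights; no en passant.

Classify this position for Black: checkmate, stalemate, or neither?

stalemate

Black to move; black king on a4.
In check: no.
King squares — a3: attacked by Bc5; b3: attacked by Pa2; b4: attacked by Bc5; a5: attacked by Ka6; b5: attacked by Ka6.
Legal moves for Black: none.
Not in check and no legal moves → stalemate.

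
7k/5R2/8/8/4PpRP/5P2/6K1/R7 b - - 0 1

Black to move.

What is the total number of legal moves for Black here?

0

Black to move; king on h8.
In check: no.
Legal moves: none.
Count: 0.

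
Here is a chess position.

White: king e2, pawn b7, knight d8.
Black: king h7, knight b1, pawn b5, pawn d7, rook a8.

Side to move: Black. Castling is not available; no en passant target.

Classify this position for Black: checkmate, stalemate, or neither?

neither

Black to move; black king on h7.
In check: no.
Legal moves for Black include: Rxd8, Rc8, Rb8, Ra7, Ra6, Ra5, Ra4, Ra3, Ra2+, Ra1, Kh8, Kg8, Kg7, Kh6, Kg6, Nc3+, Na3, Nd2, ... (list truncated; more exist).
Black has legal moves and is not in check → neither.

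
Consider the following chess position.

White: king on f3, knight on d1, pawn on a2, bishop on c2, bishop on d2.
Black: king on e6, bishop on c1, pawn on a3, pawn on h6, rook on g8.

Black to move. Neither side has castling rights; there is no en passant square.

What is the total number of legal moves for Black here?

Black to move; king on e6.
In check: no.
Legal moves: Rh8, Rf8+, Re8, Rd8, Rc8, Rb8, Ra8, Rg7, Rg6, Rg5, Rg4, Rg3+, Rg2, Rg1, Kf7, Ke7, Kd7, Kf6, Kd6, Ke5, Kd5, Bxd2, Bb2, h5.
Count: 24.

24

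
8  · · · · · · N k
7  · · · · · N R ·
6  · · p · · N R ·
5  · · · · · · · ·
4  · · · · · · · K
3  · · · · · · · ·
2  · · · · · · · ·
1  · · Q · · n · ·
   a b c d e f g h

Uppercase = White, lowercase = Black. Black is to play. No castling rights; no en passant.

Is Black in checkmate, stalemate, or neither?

Black to move; black king on h8.
In check: yes, from the white knight on f7.
King squares — g7: attacked by Rg6; h7: attacked by Nf6; g8: attacked by Nf6.
Legal moves for Black: none.
In check with no legal moves → checkmate.

checkmate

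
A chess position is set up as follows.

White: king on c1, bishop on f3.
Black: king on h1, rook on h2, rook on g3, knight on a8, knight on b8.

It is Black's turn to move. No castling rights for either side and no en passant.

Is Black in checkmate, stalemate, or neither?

neither

Black to move; black king on h1.
In check: yes, from the white bishop on f3.
King squares — g1: available; g2: attacked by Bf3; h2: own rook.
Legal moves for Black: Kg1, Rxf3, Rgg2, Rhg2.
Black is in check but has 4 legal moves → neither.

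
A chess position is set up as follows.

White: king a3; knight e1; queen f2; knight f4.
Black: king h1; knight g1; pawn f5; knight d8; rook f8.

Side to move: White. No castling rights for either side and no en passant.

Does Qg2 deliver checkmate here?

After Qg2: black king on h1; in check: yes, from the white queen on g2.
King squares — g1: own knight; g2: attacked by Ne1; h2: attacked by Qg2.
Black has no legal moves → checkmate.

yes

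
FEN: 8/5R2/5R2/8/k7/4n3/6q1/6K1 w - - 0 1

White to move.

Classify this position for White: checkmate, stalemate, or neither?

White to move; white king on g1.
In check: yes, from the black queen on g2.
King squares — f1: attacked by Qg2; h1: attacked by Qg2; f2: attacked by Qg2; g2: attacked by Ne3; h2: attacked by Qg2.
Legal moves for White: none.
In check with no legal moves → checkmate.

checkmate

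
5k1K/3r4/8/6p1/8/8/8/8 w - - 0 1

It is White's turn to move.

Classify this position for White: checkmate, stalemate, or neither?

stalemate

White to move; white king on h8.
In check: no.
King squares — g7: attacked by Rd7; h7: attacked by Rd7; g8: attacked by Kf8.
Legal moves for White: none.
Not in check and no legal moves → stalemate.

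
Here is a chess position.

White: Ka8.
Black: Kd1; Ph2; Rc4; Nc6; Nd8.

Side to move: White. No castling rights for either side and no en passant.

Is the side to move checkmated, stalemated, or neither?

stalemate

White to move; white king on a8.
In check: no.
King squares — a7: attacked by Nc6; b7: attacked by Nd8; b8: attacked by Nc6.
Legal moves for White: none.
Not in check and no legal moves → stalemate.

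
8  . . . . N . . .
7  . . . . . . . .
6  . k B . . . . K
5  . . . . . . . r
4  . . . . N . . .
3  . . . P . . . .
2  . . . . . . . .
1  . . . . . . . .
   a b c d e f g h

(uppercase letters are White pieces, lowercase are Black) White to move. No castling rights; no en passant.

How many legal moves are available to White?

3

White to move; king on h6.
In check: yes, from the black rook on h5.
Legal moves: Kg7, Kg6, Kxh5.
Count: 3.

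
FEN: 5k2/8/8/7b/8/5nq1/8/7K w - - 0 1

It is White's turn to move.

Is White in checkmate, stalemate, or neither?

stalemate

White to move; white king on h1.
In check: no.
King squares — g1: attacked by Nf3; g2: attacked by Qg3; h2: attacked by Nf3.
Legal moves for White: none.
Not in check and no legal moves → stalemate.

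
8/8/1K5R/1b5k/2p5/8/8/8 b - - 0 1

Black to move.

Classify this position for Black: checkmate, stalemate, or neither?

Black to move; black king on h5.
In check: yes, from the white rook on h6.
King squares — g4: available; h4: attacked by Rh6; g5: available; g6: attacked by Rh6; h6: available.
Legal moves for Black: Kxh6, Kg5, Kg4.
Black is in check but has 3 legal moves → neither.

neither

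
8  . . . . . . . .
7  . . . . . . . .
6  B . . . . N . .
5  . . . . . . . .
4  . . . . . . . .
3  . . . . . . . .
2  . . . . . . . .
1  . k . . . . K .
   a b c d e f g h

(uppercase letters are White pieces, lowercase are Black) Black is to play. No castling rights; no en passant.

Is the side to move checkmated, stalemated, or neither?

neither

Black to move; black king on b1.
In check: no.
Legal moves for Black: Kc2, Kb2, Ka2, Kc1, Ka1.
Black has 5 legal moves and is not in check → neither.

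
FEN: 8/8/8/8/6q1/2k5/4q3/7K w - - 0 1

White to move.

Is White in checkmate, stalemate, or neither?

White to move; white king on h1.
In check: no.
King squares — g1: attacked by Qg4; g2: attacked by Qe2; h2: attacked by Qe2.
Legal moves for White: none.
Not in check and no legal moves → stalemate.

stalemate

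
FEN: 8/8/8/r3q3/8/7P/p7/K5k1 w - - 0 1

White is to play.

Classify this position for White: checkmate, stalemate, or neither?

checkmate

White to move; white king on a1.
In check: yes, from the black queen on e5.
King squares — b1: attacked by Pa2; a2: attacked by Ra5; b2: attacked by Qe5.
Legal moves for White: none.
In check with no legal moves → checkmate.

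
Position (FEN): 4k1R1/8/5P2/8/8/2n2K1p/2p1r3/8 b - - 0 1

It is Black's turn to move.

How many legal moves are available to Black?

Black to move; king on e8.
In check: yes, from the white rook on g8.
Legal moves: Kf7, Kd7.
Count: 2.

2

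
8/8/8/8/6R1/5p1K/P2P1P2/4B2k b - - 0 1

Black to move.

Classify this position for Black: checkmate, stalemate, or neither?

stalemate

Black to move; black king on h1.
In check: no.
King squares — g1: attacked by Rg4; g2: attacked by Kh3; h2: attacked by Kh3.
Legal moves for Black: none.
Not in check and no legal moves → stalemate.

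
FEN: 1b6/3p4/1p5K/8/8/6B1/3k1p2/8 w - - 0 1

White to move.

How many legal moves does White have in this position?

White to move; king on h6.
In check: no.
Legal moves: Kh7, Kg7, Kg6, Kh5, Kg5, Bxb8, Bc7, Bd6, Be5, Bh4, Bf4+, Bh2, Bxf2.
Count: 13.

13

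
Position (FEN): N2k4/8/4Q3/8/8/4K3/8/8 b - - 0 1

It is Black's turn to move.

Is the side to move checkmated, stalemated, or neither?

stalemate

Black to move; black king on d8.
In check: no.
King squares — c7: attacked by Na8; d7: attacked by Qe6; e7: attacked by Qe6; c8: attacked by Qe6; e8: attacked by Qe6.
Legal moves for Black: none.
Not in check and no legal moves → stalemate.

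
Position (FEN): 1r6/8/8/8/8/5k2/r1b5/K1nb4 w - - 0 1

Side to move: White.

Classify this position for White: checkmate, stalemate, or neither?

White to move; white king on a1.
In check: yes, from the black rook on a2.
King squares — b1: attacked by Bc2; a2: attacked by Nc1; b2: attacked by Ra2.
Legal moves for White: none.
In check with no legal moves → checkmate.

checkmate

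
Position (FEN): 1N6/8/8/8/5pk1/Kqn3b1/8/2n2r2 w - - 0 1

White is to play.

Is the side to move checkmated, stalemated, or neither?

checkmate

White to move; white king on a3.
In check: yes, from the black queen on b3.
King squares — a2: attacked by Nc1; b2: attacked by Qb3; b3: attacked by Nc1; a4: attacked by Qb3; b4: attacked by Qb3.
Legal moves for White: none.
In check with no legal moves → checkmate.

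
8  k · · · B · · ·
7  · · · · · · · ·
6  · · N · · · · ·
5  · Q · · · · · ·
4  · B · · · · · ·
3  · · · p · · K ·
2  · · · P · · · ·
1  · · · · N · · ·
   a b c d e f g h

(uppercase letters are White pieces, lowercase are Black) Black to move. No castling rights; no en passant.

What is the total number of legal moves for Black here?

Black to move; king on a8.
In check: no.
Legal moves: none.
Count: 0.

0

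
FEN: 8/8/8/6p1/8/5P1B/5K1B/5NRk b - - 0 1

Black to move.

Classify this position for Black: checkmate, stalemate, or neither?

checkmate

Black to move; black king on h1.
In check: yes, from the white rook on g1.
King squares — g1: attacked by Kf2; g2: attacked by Rg1; h2: attacked by Nf1.
Legal moves for Black: none.
In check with no legal moves → checkmate.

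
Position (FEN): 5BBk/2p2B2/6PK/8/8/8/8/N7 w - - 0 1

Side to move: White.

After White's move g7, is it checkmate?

yes

After g7: black king on h8; in check: yes, from the white pawn on g7.
King squares — g7: attacked by Kh6; h7: attacked by Kh6; g8: attacked by Bf7.
Black has no legal moves → checkmate.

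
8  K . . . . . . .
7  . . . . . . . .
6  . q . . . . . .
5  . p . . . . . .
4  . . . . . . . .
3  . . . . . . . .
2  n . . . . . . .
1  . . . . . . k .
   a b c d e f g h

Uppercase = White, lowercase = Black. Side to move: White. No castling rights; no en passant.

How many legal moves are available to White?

0

White to move; king on a8.
In check: no.
Legal moves: none.
Count: 0.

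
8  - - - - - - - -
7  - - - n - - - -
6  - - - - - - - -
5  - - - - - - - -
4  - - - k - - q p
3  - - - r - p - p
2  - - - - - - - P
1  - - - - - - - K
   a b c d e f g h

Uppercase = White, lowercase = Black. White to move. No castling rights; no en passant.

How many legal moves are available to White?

0

White to move; king on h1.
In check: no.
Legal moves: none.
Count: 0.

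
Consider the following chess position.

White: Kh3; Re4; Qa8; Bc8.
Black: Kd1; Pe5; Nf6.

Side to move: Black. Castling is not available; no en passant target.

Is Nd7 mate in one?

no

After Nd7: white king on h3; in check: no.
White is not in check, so this cannot be checkmate.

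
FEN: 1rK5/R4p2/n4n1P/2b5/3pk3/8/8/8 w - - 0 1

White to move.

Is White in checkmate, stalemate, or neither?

White to move; white king on c8.
In check: yes, from the black rook on b8.
King squares — b7: attacked by Rb8; c7: attacked by Na6; d7: attacked by Nf6; b8: attacked by Na6; d8: attacked by Rb8.
Legal moves for White: none.
In check with no legal moves → checkmate.

checkmate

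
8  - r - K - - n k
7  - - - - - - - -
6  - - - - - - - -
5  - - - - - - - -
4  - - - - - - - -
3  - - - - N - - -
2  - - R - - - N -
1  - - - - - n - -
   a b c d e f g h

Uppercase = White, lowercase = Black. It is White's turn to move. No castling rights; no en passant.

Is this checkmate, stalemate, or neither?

White to move; white king on d8.
In check: yes, from the black rook on b8.
King squares — c7: available; d7: available; e7: attacked by Ng8; c8: attacked by Rb8; e8: attacked by Rb8.
Legal moves for White: Kd7, Kc7, Rc8.
White is in check but has 3 legal moves → neither.

neither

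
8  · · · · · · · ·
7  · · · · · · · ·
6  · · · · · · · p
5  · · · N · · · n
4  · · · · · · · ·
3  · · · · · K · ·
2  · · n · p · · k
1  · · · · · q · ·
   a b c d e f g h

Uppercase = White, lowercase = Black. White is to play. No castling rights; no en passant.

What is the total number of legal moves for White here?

2

White to move; king on f3.
In check: yes, from the black queen on f1.
Legal moves: Kg4, Ke4.
Count: 2.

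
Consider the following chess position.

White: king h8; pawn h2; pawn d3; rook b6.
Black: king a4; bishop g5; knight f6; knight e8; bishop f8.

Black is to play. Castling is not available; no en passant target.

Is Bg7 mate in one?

After Bg7: white king on h8; in check: yes, from the black bishop on g7.
King squares — g7: attacked by Ne8; h7: attacked by Nf6; g8: attacked by Nf6.
White has no legal moves → checkmate.

yes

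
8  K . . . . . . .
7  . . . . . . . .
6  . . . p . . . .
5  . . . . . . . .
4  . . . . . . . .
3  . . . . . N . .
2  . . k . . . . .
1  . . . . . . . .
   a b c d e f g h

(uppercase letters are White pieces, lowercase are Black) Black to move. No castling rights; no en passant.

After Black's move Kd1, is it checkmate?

no

After Kd1: white king on a8; in check: no.
White is not in check, so this cannot be checkmate.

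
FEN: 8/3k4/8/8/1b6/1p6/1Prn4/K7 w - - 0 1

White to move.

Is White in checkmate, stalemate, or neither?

stalemate

White to move; white king on a1.
In check: no.
King squares — b1: attacked by Nd2; a2: attacked by Pb3; b2: own pawn.
Legal moves for White: none.
Not in check and no legal moves → stalemate.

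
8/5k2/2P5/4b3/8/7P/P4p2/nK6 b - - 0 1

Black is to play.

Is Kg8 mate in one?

no

After Kg8: white king on b1; in check: no.
White is not in check, so this cannot be checkmate.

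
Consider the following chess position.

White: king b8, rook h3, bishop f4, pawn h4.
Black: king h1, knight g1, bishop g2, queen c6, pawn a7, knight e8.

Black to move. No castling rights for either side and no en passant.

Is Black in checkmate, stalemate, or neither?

Black to move; black king on h1.
In check: yes, from the white rook on h3.
Legal moves for Black: Bxh3, Nxh3.
Black is in check but has 2 legal moves → neither.

neither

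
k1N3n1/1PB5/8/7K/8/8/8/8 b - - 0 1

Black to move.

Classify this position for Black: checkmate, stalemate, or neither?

neither

Black to move; black king on a8.
In check: yes, from the white pawn on b7.
King squares — a7: attacked by Nc8; b7: available; b8: attacked by Bc7.
Legal moves for Black: Kxb7.
Black is in check but has 1 legal move → neither.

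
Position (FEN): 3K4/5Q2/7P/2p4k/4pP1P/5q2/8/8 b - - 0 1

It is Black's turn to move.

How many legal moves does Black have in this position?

Black to move; king on h5.
In check: yes, from the white queen on f7.
Legal moves: Kxh6, Kxh4, Kg4.
Count: 3.

3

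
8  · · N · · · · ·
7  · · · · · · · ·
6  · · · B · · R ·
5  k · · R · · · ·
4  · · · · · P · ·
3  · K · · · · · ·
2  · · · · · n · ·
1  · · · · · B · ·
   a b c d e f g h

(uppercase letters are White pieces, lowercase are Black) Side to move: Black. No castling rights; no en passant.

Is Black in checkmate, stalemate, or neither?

checkmate

Black to move; black king on a5.
In check: yes, from the white rook on d5.
King squares — a4: attacked by Kb3; b4: attacked by Kb3; b5: attacked by Bf1; a6: attacked by Bf1; b6: attacked by Nc8.
Legal moves for Black: none.
In check with no legal moves → checkmate.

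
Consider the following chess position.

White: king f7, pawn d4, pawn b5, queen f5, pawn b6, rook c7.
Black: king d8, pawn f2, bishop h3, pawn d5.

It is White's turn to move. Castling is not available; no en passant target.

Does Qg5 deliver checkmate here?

After Qg5: black king on d8; in check: yes, from the white queen on g5.
King squares — c7: attacked by Pb6; d7: attacked by Rc7; e7: attacked by Qg5; c8: attacked by Rc7; e8: attacked by Kf7.
Black has no legal moves → checkmate.

yes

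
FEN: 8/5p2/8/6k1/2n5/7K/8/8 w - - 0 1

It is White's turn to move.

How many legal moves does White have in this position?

White to move; king on h3.
In check: no.
Legal moves: Kg3, Kh2, Kg2.
Count: 3.

3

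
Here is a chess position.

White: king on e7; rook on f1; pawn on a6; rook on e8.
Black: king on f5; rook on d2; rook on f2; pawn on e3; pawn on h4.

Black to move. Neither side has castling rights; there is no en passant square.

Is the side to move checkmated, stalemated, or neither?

neither

Black to move; black king on f5.
In check: no.
Legal moves for Black include: Kg6, Kg5, Ke5, Kg4, Kf4, Ke4, Rf4, Rf3, Rxf1, Rd8, Rd7+, Rd6, Rd5, Rd4, Rd3, Re2, Rc2, Rb2, ... (list truncated; more exist).
Black has legal moves and is not in check → neither.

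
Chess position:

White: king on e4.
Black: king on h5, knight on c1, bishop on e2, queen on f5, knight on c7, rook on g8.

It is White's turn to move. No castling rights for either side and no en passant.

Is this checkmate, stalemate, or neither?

neither

White to move; white king on e4.
In check: yes, from the black queen on f5.
Legal moves for White: Kxf5, Kd4, Ke3.
White is in check but has 3 legal moves → neither.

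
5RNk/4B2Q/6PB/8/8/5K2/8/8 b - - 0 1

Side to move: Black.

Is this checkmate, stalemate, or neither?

checkmate

Black to move; black king on h8.
In check: yes, from the white queen on h7.
King squares — g7: attacked by Bh6; h7: attacked by Pg6; g8: attacked by Qh7.
Legal moves for Black: none.
In check with no legal moves → checkmate.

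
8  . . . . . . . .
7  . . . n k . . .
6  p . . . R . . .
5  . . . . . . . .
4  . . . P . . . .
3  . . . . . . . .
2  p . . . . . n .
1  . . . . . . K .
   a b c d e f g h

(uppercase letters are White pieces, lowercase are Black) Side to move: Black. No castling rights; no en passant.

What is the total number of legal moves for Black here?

Black to move; king on e7.
In check: yes, from the white rook on e6.
Legal moves: Kf8, Kd8, Kf7, Kxe6.
Count: 4.

4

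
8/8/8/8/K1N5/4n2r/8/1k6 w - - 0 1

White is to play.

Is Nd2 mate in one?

no

After Nd2: black king on b1; in check: yes, from the white knight on d2.
Black has 5 legal replies: Kc2, Kb2, Ka2, Kc1, Ka1.
In check but a legal move exists → not checkmate.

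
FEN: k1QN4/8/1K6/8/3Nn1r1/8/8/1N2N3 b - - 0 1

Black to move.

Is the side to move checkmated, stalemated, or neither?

Black to move; black king on a8.
In check: yes, from the white queen on c8.
King squares — a7: attacked by Kb6; b7: attacked by Kb6; b8: attacked by Qc8.
Legal moves for Black: none.
In check with no legal moves → checkmate.

checkmate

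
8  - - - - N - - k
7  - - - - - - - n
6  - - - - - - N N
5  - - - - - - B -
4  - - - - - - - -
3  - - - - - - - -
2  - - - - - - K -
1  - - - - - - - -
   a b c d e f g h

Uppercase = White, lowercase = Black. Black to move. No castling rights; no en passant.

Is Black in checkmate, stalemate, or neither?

checkmate

Black to move; black king on h8.
In check: yes, from the white knight on g6.
King squares — g7: attacked by Ne8; h7: own knight; g8: attacked by Nh6.
Legal moves for Black: none.
In check with no legal moves → checkmate.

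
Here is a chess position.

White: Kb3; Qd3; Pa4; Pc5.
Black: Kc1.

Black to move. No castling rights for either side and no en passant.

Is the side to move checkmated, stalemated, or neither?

Black to move; black king on c1.
In check: no.
King squares — b1: attacked by Qd3; d1: attacked by Qd3; b2: attacked by Kb3; c2: attacked by Kb3; d2: attacked by Qd3.
Legal moves for Black: none.
Not in check and no legal moves → stalemate.

stalemate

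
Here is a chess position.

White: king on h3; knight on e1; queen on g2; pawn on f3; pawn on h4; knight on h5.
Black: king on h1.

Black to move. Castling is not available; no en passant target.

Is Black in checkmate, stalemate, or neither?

Black to move; black king on h1.
In check: yes, from the white queen on g2.
King squares — g1: attacked by Qg2; g2: attacked by Ne1; h2: attacked by Qg2.
Legal moves for Black: none.
In check with no legal moves → checkmate.

checkmate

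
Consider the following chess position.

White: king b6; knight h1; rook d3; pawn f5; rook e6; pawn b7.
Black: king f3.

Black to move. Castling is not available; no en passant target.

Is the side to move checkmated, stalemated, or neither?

Black to move; black king on f3.
In check: yes, from the white rook on d3.
Legal moves for Black: Kg4, Kf4, Kg2.
Black is in check but has 3 legal moves → neither.

neither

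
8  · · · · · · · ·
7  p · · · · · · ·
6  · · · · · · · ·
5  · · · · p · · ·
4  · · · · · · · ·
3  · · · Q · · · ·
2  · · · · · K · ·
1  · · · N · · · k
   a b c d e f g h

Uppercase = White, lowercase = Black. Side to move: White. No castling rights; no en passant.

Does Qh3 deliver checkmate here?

After Qh3: black king on h1; in check: yes, from the white queen on h3.
King squares — g1: attacked by Kf2; g2: attacked by Kf2; h2: attacked by Qh3.
Black has no legal moves → checkmate.

yes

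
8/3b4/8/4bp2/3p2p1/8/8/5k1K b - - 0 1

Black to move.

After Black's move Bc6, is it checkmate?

After Bc6: white king on h1; in check: yes, from the black bishop on c6.
King squares — g1: attacked by Kf1; g2: attacked by Kf1; h2: attacked by Be5.
White has no legal moves → checkmate.

yes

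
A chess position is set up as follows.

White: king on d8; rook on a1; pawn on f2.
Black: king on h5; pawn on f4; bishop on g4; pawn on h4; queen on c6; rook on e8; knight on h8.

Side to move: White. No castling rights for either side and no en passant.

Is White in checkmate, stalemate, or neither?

checkmate

White to move; white king on d8.
In check: yes, from the black rook on e8.
King squares — c7: attacked by Qc6; d7: attacked by Bg4; e7: attacked by Re8; c8: attacked by Bg4; e8: attacked by Qc6.
Legal moves for White: none.
In check with no legal moves → checkmate.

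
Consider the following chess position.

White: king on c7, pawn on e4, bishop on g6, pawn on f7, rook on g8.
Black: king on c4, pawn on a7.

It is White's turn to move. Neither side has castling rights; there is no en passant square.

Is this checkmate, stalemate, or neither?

White to move; white king on c7.
In check: no.
Legal moves for White include: Rh8, Rf8, Re8, Rd8, Rc8, Rb8, Ra8, Rg7, Kd8, Kc8, Kb8, Kd7, Kb7, Kd6, Kc6, Bh7, Bh5, Bf5, ... (list truncated; more exist).
White has legal moves and is not in check → neither.

neither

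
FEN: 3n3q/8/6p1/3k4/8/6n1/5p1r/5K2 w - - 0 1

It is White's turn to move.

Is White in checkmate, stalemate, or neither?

White to move; white king on f1.
In check: yes, from the black knight on g3.
King squares — e1: attacked by Pf2; g1: attacked by Pf2; e2: attacked by Ng3; f2: attacked by Rh2; g2: attacked by Rh2.
Legal moves for White: none.
In check with no legal moves → checkmate.

checkmate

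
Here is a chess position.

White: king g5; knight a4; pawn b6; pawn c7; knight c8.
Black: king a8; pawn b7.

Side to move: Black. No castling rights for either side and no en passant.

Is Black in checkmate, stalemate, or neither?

Black to move; black king on a8.
In check: no.
King squares — a7: attacked by Pb6; b7: own pawn; b8: attacked by Pc7.
Legal moves for Black: none.
Not in check and no legal moves → stalemate.

stalemate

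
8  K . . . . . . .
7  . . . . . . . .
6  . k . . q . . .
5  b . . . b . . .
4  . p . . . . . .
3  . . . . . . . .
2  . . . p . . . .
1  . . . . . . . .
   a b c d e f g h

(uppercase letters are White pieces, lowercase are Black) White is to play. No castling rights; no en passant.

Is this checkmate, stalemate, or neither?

stalemate

White to move; white king on a8.
In check: no.
King squares — a7: attacked by Kb6; b7: attacked by Kb6; b8: attacked by Be5.
Legal moves for White: none.
Not in check and no legal moves → stalemate.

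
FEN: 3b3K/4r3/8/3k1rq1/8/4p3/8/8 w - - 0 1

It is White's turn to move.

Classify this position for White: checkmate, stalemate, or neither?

White to move; white king on h8.
In check: no.
King squares — g7: attacked by Qg5; h7: attacked by Re7; g8: attacked by Qg5.
Legal moves for White: none.
Not in check and no legal moves → stalemate.

stalemate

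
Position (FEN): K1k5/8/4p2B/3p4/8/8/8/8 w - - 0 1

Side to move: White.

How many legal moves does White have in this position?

White to move; king on a8.
In check: no.
Legal moves: Ka7, Bf8, Bg7, Bg5, Bf4, Be3, Bd2, Bc1.
Count: 8.

8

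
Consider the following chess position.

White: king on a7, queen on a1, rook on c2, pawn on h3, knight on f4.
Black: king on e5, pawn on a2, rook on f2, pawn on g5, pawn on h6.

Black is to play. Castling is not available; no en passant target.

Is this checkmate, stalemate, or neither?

neither

Black to move; black king on e5.
In check: yes, from the white queen on a1.
King squares — d4: attacked by Qa1; e4: available; f4: available; d5: attacked by Nf4; f5: available; d6: available; e6: attacked by Nf4; f6: attacked by Qa1.
Legal moves for Black: Kd6, Kf5, Kxf4, Ke4.
Black is in check but has 4 legal moves → neither.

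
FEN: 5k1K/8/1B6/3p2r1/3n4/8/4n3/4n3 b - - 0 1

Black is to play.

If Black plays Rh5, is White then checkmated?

After Rh5: white king on h8; in check: yes, from the black rook on h5.
King squares — g7: attacked by Kf8; h7: attacked by Rh5; g8: attacked by Kf8.
White has no legal moves → checkmate.

yes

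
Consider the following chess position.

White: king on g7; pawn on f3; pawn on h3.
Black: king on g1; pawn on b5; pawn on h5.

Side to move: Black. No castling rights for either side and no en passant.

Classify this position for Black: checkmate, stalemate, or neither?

Black to move; black king on g1.
In check: no.
Legal moves for Black: Kh2, Kg2, Kf2, Kh1, Kf1, h4, b4.
Black has 7 legal moves and is not in check → neither.

neither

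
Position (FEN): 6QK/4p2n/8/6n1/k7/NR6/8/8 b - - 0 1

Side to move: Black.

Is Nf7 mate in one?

After Nf7: white king on h8; in check: yes, from the black knight on f7.
White has 3 legal replies: Kxh7, Kg7, Qxf7.
In check but a legal move exists → not checkmate.

no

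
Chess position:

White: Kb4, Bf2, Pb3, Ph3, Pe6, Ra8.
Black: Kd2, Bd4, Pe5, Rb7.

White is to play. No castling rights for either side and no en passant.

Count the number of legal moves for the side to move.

White to move; king on b4.
In check: yes, from the black rook on b7.
Legal moves: Ka5, Kc4, Ka4, Ka3.
Count: 4.

4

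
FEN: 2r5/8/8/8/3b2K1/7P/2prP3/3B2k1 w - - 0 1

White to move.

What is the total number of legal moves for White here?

White to move; king on g4.
In check: no.
Legal moves: Kh5, Kg5, Kf5, Kh4, Kf4, Kg3, Kf3, Bxc2, h4, e3, e4.
Count: 11.

11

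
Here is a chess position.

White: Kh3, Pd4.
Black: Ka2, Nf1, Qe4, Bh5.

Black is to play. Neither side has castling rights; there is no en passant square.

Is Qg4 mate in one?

yes

After Qg4: white king on h3; in check: yes, from the black queen on g4.
King squares — g2: attacked by Qg4; h2: attacked by Nf1; g3: attacked by Nf1; g4: attacked by Bh5; h4: attacked by Qg4.
White has no legal moves → checkmate.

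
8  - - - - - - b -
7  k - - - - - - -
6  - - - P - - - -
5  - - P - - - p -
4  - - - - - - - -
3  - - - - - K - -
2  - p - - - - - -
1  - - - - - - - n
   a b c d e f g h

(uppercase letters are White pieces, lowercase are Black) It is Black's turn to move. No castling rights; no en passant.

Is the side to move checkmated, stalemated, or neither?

neither

Black to move; black king on a7.
In check: no.
Legal moves for Black: Bh7, Bf7, Be6, Bd5+, Bc4, Bb3, Ba2, Kb8, Ka8, Kb7, Ka6, Ng3, Nf2, g4+, b1=Q, b1=R, b1=B, b1=N.
Black has 18 legal moves and is not in check → neither.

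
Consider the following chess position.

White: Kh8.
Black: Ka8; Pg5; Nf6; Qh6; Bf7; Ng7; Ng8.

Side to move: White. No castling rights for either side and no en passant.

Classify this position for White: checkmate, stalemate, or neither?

checkmate

White to move; white king on h8.
In check: yes, from the black queen on h6.
King squares — g7: attacked by Qh6; h7: attacked by Nf6; g8: attacked by Nf6.
Legal moves for White: none.
In check with no legal moves → checkmate.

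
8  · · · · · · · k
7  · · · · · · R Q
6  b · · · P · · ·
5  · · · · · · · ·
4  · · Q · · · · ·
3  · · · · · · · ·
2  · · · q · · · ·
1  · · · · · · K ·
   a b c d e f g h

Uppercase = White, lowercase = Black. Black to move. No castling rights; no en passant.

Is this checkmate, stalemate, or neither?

Black to move; black king on h8.
In check: yes, from the white queen on h7.
King squares — g7: attacked by Qh7; h7: attacked by Rg7; g8: attacked by Rg7.
Legal moves for Black: none.
In check with no legal moves → checkmate.

checkmate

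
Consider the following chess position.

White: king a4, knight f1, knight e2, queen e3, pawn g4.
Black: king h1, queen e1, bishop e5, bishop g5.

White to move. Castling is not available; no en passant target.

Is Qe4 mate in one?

yes

After Qe4: black king on h1; in check: yes, from the white queen on e4.
King squares — g1: attacked by Ne2; g2: attacked by Qe4; h2: attacked by Nf1.
Black has no legal moves → checkmate.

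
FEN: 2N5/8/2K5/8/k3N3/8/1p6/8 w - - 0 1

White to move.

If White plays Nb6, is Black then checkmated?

no

After Nb6: black king on a4; in check: yes, from the white knight on b6.
Black has 4 legal replies: Ka5, Kb4, Kb3, Ka3.
In check but a legal move exists → not checkmate.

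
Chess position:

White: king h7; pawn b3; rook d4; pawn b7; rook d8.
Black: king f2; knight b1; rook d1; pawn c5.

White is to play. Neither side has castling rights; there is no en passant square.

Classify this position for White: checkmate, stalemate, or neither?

White to move; white king on h7.
In check: no.
Legal moves for White include: Rh8, Rg8, Rf8+, Re8, Rc8, Rb8, Ra8, R8d7, R8d6, R8d5, Kh8, Kg8, Kg7, Kh6, Kg6, R4d7, R4d6, R4d5, ... (list truncated; more exist).
White has legal moves and is not in check → neither.

neither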